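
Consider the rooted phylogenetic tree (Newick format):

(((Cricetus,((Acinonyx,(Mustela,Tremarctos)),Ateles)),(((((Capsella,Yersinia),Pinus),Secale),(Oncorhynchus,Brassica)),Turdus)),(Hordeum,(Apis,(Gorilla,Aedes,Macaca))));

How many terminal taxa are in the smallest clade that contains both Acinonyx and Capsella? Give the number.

12

The MRCA of Acinonyx and Capsella is the node subtending ((Cricetus,((Acinonyx,(Mustela,Tremarctos)),Ateles)),(((((Capsella,Yersinia),Pinus),Secale),(Oncorhynchus,Brassica)),Turdus)).
That clade contains 12 terminal taxa: Acinonyx, Ateles, Brassica, Capsella, Cricetus, Mustela, Oncorhynchus, Pinus, Secale, Tremarctos, Turdus, Yersinia.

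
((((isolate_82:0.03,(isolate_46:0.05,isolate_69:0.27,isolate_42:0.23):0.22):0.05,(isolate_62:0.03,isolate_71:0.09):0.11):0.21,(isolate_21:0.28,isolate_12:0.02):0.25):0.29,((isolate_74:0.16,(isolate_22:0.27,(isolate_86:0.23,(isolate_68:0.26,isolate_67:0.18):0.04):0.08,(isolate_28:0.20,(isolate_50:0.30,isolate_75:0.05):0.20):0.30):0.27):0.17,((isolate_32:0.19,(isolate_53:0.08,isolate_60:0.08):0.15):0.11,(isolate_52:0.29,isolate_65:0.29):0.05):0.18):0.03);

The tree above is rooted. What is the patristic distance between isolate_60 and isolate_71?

The path runs isolate_60 → … → MRCA → … → isolate_71; the MRCA is the root of the tree.
Branch lengths along that path: 0.08 + 0.15 + 0.11 + 0.18 + 0.03 + 0.29 + 0.21 + 0.11 + 0.09 = 1.25.

1.25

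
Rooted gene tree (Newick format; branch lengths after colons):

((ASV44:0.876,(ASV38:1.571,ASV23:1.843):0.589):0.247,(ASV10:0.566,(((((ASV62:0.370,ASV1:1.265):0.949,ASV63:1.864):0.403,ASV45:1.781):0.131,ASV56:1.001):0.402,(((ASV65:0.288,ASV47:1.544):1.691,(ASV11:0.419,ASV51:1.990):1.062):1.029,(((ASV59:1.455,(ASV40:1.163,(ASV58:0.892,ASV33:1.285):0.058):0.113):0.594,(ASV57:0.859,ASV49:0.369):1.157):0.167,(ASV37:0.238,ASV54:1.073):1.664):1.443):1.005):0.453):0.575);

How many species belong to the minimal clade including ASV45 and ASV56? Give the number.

5

The MRCA of ASV45 and ASV56 is the node subtending ((((ASV62,ASV1),ASV63),ASV45),ASV56).
That clade contains 5 terminal taxa: ASV1, ASV45, ASV56, ASV62, ASV63.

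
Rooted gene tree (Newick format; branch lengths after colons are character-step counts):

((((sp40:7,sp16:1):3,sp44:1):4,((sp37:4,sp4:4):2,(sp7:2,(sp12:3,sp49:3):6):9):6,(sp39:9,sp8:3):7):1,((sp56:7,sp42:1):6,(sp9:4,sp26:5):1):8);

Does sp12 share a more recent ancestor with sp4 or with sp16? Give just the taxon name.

The MRCA of sp12 and sp4 subtends ((sp37,sp4),(sp7,(sp12,sp49))) (5 taxa).
The MRCA of sp12 and sp16 subtends (((sp40,sp16),sp44),((sp37,sp4),(sp7,(sp12,sp49))),(sp39,sp8)) (10 taxa).
The first is nested inside the second, so sp12 shares a more recent common ancestor with sp4.

sp4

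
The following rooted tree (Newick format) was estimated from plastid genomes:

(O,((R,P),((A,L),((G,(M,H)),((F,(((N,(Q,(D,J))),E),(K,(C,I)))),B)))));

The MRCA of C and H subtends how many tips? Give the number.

13

The MRCA of C and H is the node subtending ((G,(M,H)),((F,(((N,(Q,(D,J))),E),(K,(C,I)))),B)).
That clade contains 13 terminal taxa: B, C, D, E, F, G, H, I, J, K, M, N, Q.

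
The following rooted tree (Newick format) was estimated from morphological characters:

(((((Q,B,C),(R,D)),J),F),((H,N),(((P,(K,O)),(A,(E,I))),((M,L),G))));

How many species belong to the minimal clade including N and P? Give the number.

The MRCA of N and P is the node subtending ((H,N),(((P,(K,O)),(A,(E,I))),((M,L),G))).
That clade contains 11 terminal taxa: A, E, G, H, I, K, L, M, N, O, P.

11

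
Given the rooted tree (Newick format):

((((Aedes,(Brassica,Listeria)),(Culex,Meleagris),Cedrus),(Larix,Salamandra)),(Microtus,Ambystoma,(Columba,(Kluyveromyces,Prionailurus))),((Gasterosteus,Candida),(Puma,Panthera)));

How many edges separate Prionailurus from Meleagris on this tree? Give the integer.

8

The MRCA of Prionailurus and Meleagris is the root of the tree.
From Prionailurus up to that node: 4 branches. From Meleagris up to the same node: 4 branches. Total: 4 + 4 = 8.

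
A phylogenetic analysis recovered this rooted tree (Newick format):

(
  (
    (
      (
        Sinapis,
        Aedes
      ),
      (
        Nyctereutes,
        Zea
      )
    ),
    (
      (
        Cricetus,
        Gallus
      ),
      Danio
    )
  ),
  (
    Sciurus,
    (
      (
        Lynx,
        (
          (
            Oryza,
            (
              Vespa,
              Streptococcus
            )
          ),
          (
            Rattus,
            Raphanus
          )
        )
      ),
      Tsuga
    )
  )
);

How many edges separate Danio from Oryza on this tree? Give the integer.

The MRCA of Danio and Oryza is the root of the tree.
From Danio up to that node: 3 branches. From Oryza up to the same node: 6 branches. Total: 3 + 6 = 9.

9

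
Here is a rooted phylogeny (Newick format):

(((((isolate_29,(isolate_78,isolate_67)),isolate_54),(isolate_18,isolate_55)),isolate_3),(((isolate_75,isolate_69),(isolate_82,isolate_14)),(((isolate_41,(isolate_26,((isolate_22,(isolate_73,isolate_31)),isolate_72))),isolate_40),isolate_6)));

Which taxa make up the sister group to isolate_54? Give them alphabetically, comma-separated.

isolate_29, isolate_67, isolate_78

isolate_54 attaches to the tree at the node subtending ((isolate_29,(isolate_78,isolate_67)),isolate_54).
The other lineage descending from that same node — the sister group — is (isolate_29,(isolate_78,isolate_67)); its 3 tips in alphabetical order are the answer.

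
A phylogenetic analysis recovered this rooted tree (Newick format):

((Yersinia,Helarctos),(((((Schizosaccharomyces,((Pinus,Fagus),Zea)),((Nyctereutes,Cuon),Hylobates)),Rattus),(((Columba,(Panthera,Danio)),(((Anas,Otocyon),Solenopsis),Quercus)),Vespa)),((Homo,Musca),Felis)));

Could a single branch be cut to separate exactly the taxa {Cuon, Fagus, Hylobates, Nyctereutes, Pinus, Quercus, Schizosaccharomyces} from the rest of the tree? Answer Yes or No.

The MRCA of the listed taxa subtends ((((Schizosaccharomyces,((Pinus,Fagus),Zea)),((Nyctereutes,Cuon),Hylobates)),Rattus),(((Columba,(Panthera,Danio)),(((Anas,Otocyon),Solenopsis),Quercus)),Vespa)).
That clade also contains Anas, Columba, Danio, Otocyon, Panthera, Rattus, Solenopsis, Vespa, Zea, which are not in the proposed group, so the group is not monophyletic.

No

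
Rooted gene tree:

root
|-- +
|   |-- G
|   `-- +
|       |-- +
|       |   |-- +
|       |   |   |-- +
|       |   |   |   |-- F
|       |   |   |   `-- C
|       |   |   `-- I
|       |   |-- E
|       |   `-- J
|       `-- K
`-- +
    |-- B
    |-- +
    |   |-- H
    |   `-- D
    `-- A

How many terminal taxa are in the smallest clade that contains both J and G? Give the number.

7

The MRCA of J and G is the node subtending (G,((((F,C),I),E,J),K)).
That clade contains 7 terminal taxa: C, E, F, G, I, J, K.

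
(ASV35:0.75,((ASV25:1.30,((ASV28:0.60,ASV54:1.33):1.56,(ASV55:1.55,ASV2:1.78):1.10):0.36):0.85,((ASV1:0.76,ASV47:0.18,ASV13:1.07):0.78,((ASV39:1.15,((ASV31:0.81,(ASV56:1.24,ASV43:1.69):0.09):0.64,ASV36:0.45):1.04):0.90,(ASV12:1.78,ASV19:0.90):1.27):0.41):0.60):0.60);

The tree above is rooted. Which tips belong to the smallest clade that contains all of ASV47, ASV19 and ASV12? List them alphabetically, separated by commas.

ASV1, ASV12, ASV13, ASV19, ASV31, ASV36, ASV39, ASV43, ASV47, ASV56

Tracing ASV47: it sits inside (ASV1,ASV47,ASV13).
Tracing ASV19: it sits inside (ASV12,ASV19).
Tracing ASV12: it sits inside (ASV12,ASV19).
The smallest clade enclosing all 3 is ((ASV1,ASV47,ASV13),((ASV39,((ASV31,(ASV56,ASV43)),ASV36)),(ASV12,ASV19))); the answer is its 10 terminal taxa in alphabetical order.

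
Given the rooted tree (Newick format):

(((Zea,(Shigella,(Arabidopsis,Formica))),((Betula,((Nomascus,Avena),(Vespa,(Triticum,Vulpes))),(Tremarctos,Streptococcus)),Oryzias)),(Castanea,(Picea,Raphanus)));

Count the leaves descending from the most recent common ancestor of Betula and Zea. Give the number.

13

The MRCA of Betula and Zea is the node subtending ((Zea,(Shigella,(Arabidopsis,Formica))),((Betula,((Nomascus,Avena),(Vespa,(Triticum,Vulpes))),(Tremarctos,Streptococcus)),Oryzias)).
That clade contains 13 terminal taxa: Arabidopsis, Avena, Betula, Formica, Nomascus, Oryzias, Shigella, Streptococcus, Tremarctos, Triticum, Vespa, Vulpes, Zea.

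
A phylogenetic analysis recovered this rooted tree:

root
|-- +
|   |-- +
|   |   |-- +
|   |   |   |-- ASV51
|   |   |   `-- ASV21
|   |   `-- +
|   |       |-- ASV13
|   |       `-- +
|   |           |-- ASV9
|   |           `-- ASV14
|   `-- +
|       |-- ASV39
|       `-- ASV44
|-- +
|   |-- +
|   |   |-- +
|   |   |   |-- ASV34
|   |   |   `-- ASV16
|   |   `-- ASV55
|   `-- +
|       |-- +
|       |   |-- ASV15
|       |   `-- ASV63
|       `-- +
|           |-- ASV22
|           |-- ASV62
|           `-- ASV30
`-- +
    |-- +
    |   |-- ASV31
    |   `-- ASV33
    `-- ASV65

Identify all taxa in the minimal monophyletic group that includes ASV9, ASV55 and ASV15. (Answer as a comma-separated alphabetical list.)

ASV13, ASV14, ASV15, ASV16, ASV21, ASV22, ASV30, ASV31, ASV33, ASV34, ASV39, ASV44, ASV51, ASV55, ASV62, ASV63, ASV65, ASV9

Tracing ASV9: it sits inside (ASV9,ASV14).
Tracing ASV55: it sits inside ((ASV34,ASV16),ASV55).
Tracing ASV15: it sits inside (ASV15,ASV63).
The smallest clade enclosing all 3 is the whole tree (their MRCA is the root), so the answer is all 18 tips in alphabetical order.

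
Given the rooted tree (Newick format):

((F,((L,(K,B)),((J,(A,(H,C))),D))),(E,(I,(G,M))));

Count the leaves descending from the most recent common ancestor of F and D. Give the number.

9

The MRCA of F and D is the node subtending (F,((L,(K,B)),((J,(A,(H,C))),D))).
That clade contains 9 terminal taxa: A, B, C, D, F, H, J, K, L.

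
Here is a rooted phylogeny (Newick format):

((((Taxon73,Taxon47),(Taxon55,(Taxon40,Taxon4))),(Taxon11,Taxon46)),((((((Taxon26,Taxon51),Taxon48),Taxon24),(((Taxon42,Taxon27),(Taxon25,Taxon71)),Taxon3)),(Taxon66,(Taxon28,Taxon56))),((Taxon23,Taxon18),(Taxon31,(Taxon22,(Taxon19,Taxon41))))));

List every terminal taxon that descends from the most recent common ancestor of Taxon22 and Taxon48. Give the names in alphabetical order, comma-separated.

Taxon18, Taxon19, Taxon22, Taxon23, Taxon24, Taxon25, Taxon26, Taxon27, Taxon28, Taxon3, Taxon31, Taxon41, Taxon42, Taxon48, Taxon51, Taxon56, Taxon66, Taxon71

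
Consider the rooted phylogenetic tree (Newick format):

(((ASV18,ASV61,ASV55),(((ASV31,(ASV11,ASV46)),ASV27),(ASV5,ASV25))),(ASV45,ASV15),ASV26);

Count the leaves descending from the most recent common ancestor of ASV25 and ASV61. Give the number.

The MRCA of ASV25 and ASV61 is the node subtending ((ASV18,ASV61,ASV55),(((ASV31,(ASV11,ASV46)),ASV27),(ASV5,ASV25))).
That clade contains 9 terminal taxa: ASV11, ASV18, ASV25, ASV27, ASV31, ASV46, ASV5, ASV55, ASV61.

9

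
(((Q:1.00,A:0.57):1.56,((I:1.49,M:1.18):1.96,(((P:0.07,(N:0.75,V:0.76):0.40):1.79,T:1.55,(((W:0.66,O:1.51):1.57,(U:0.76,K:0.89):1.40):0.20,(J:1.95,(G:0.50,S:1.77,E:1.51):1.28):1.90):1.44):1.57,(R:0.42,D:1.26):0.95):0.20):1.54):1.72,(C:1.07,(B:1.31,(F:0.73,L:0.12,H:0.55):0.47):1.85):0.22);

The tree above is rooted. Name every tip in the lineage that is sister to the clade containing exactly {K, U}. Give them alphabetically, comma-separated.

O, W

The clade containing exactly {K, U} attaches to the tree at the node subtending ((W,O),(U,K)).
The other lineage descending from that same node — the sister group — is (W,O); its 2 tips in alphabetical order are the answer.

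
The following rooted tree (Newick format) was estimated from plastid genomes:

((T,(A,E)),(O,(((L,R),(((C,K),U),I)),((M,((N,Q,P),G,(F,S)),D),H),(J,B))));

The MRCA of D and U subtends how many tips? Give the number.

17

The MRCA of D and U is the node subtending (((L,R),(((C,K),U),I)),((M,((N,Q,P),G,(F,S)),D),H),(J,B)).
That clade contains 17 terminal taxa: B, C, D, F, G, H, I, J, K, L, M, N, P, Q, R, S, U.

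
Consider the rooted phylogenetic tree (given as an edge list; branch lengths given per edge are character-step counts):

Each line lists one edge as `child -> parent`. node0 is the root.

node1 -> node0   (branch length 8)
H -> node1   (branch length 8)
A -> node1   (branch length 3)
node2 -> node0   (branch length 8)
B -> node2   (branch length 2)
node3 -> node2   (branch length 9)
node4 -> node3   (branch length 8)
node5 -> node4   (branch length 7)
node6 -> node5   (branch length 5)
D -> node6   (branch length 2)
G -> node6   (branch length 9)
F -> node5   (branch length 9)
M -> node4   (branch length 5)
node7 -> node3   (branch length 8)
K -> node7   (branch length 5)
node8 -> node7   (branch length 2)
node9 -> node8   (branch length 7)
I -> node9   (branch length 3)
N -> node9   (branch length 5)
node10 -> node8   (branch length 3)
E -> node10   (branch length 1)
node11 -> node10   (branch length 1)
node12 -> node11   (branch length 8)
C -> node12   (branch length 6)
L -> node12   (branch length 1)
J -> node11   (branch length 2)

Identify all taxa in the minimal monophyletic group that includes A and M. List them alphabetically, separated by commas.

Tracing A: it sits inside (H,A).
Tracing M: it sits inside (((D,G),F),M).
The smallest clade enclosing both is the whole tree (their MRCA is the root), so the answer is all 14 tips in alphabetical order.

A, B, C, D, E, F, G, H, I, J, K, L, M, N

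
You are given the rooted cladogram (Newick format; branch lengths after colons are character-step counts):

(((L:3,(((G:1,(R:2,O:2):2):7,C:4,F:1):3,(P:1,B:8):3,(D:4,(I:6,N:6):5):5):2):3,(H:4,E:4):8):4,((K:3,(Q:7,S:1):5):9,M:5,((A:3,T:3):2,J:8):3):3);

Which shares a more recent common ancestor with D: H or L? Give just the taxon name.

The MRCA of D and L subtends (L,(((G,(R,O)),C,F),(P,B),(D,(I,N)))) (11 taxa).
The MRCA of D and H subtends ((L,(((G,(R,O)),C,F),(P,B),(D,(I,N)))),(H,E)) (13 taxa).
The first is nested inside the second, so D shares a more recent common ancestor with L.

L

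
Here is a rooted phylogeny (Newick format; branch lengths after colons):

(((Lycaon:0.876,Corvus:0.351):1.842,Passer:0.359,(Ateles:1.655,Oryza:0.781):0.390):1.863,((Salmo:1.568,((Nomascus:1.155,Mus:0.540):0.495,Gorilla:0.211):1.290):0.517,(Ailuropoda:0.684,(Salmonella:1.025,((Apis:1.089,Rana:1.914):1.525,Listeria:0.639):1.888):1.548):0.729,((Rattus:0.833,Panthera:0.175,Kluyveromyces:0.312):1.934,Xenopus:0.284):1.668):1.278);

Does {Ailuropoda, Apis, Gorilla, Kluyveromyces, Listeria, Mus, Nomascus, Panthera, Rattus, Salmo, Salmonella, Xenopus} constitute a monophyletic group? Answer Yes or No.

No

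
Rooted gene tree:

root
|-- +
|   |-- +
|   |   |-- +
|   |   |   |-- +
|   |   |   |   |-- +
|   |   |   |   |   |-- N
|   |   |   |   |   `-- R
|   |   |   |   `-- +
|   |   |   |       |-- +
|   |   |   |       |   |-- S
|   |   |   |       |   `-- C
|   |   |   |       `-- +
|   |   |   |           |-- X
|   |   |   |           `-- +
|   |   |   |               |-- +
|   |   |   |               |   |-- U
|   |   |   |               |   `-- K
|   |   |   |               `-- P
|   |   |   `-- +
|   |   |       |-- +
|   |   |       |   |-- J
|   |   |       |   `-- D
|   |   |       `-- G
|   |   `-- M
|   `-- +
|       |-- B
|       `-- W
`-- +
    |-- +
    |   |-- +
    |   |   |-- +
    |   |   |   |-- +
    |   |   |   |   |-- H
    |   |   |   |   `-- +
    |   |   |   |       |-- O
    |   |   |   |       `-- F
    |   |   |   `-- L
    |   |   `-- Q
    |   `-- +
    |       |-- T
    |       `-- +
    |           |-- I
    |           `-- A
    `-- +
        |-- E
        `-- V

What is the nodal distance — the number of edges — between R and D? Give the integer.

6

The MRCA of R and D is the node subtending (((N,R),((S,C),(X,((U,K),P)))),((J,D),G)).
From R up to that node: 3 branches. From D up to the same node: 3 branches. Total: 3 + 3 = 6.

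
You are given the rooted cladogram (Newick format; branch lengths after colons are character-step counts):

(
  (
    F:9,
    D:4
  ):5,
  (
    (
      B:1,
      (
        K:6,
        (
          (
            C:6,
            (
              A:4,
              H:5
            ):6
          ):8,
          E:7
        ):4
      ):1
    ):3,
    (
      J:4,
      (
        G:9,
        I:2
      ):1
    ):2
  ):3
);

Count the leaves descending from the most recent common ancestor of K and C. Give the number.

5

The MRCA of K and C is the node subtending (K,((C,(A,H)),E)).
That clade contains 5 terminal taxa: A, C, E, H, K.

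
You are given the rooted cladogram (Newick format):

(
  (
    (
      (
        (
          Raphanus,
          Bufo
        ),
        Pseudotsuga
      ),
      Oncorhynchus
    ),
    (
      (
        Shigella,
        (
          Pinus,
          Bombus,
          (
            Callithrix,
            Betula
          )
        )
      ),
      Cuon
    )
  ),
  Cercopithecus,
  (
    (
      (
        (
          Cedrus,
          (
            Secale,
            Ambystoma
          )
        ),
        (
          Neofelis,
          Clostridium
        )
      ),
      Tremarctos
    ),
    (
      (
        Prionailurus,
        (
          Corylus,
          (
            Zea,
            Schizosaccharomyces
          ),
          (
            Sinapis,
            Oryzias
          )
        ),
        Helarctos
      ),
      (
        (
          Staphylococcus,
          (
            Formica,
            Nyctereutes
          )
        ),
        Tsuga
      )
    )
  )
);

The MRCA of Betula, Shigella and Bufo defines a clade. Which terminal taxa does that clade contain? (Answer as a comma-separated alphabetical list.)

Betula, Bombus, Bufo, Callithrix, Cuon, Oncorhynchus, Pinus, Pseudotsuga, Raphanus, Shigella

Tracing Betula: it sits inside (Callithrix,Betula).
Tracing Shigella: it sits inside (Shigella,(Pinus,Bombus,(Callithrix,Betula))).
Tracing Bufo: it sits inside (Raphanus,Bufo).
The smallest clade enclosing all 3 is ((((Raphanus,Bufo),Pseudotsuga),Oncorhynchus),((Shigella,(Pinus,Bombus,(Callithrix,Betula))),Cuon)); the answer is its 10 terminal taxa in alphabetical order.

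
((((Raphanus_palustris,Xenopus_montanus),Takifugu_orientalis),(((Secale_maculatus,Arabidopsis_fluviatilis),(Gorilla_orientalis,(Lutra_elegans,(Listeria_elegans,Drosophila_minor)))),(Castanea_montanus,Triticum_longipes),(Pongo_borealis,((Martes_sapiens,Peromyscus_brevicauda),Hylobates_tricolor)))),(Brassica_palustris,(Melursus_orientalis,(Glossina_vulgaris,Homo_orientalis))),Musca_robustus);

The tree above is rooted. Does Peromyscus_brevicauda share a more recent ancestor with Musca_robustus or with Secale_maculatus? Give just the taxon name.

The MRCA of Peromyscus_brevicauda and Secale_maculatus subtends (((Secale_maculatus,Arabidopsis_fluviatilis),(Gorilla_orientalis,(Lutra_elegans,(Listeria_elegans,Drosophila_minor)))),(Castanea_montanus,Triticum_longipes),(Pongo_borealis,((Martes_sapiens,Peromyscus_brevicauda),Hylobates_tricolor))) (12 taxa).
The MRCA of Peromyscus_brevicauda and Musca_robustus is the root, subtending the entire tree (20 taxa).
The first is nested inside the second, so Peromyscus_brevicauda shares a more recent common ancestor with Secale_maculatus.

Secale_maculatus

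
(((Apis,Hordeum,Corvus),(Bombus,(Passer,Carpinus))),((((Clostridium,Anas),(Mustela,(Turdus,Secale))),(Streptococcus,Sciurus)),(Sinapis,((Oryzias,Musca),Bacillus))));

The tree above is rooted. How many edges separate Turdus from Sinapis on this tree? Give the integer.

7

The MRCA of Turdus and Sinapis is the node subtending ((((Clostridium,Anas),(Mustela,(Turdus,Secale))),(Streptococcus,Sciurus)),(Sinapis,((Oryzias,Musca),Bacillus))).
From Turdus up to that node: 5 branches. From Sinapis up to the same node: 2 branches. Total: 5 + 2 = 7.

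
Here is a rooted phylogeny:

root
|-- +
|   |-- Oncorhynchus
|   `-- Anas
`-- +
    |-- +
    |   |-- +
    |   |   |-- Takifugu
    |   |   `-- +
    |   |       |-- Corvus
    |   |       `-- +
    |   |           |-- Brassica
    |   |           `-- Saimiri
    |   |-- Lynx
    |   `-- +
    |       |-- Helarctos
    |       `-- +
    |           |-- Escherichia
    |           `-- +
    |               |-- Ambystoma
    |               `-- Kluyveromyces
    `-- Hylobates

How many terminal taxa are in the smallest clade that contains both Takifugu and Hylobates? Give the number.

The MRCA of Takifugu and Hylobates is the node subtending (((Takifugu,(Corvus,(Brassica,Saimiri))),Lynx,(Helarctos,(Escherichia,(Ambystoma,Kluyveromyces)))),Hylobates).
That clade contains 10 terminal taxa: Ambystoma, Brassica, Corvus, Escherichia, Helarctos, Hylobates, Kluyveromyces, Lynx, Saimiri, Takifugu.

10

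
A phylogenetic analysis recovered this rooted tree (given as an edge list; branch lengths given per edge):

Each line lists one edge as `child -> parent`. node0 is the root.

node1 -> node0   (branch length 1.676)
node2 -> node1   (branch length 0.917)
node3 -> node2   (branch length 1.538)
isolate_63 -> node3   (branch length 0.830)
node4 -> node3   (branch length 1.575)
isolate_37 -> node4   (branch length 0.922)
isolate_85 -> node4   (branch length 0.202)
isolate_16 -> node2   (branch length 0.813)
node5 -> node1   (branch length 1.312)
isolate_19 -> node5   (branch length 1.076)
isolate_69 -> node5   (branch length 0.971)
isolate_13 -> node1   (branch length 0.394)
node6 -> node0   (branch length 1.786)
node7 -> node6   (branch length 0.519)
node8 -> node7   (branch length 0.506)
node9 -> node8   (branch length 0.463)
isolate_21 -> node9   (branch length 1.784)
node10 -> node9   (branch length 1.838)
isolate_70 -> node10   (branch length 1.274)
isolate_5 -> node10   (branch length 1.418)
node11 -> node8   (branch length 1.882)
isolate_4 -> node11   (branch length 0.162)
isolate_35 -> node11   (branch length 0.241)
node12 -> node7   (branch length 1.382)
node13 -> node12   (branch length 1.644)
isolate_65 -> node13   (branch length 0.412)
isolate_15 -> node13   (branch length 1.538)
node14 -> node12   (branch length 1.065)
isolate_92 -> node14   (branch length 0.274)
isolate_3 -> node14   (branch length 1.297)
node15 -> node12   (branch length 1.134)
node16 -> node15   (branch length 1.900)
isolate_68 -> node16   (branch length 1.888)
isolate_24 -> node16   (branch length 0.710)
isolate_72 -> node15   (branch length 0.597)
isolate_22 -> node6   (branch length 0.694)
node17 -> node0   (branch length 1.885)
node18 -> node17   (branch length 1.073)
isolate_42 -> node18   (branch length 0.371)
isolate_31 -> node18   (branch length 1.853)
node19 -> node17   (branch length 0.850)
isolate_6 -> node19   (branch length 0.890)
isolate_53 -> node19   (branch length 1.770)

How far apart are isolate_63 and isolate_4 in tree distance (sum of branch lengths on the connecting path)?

The path runs isolate_63 → … → MRCA → … → isolate_4; the MRCA is the root of the tree.
Branch lengths along that path: 0.830 + 1.538 + 0.917 + 1.676 + 1.786 + 0.519 + 0.506 + 1.882 + 0.162 = 9.816.

9.816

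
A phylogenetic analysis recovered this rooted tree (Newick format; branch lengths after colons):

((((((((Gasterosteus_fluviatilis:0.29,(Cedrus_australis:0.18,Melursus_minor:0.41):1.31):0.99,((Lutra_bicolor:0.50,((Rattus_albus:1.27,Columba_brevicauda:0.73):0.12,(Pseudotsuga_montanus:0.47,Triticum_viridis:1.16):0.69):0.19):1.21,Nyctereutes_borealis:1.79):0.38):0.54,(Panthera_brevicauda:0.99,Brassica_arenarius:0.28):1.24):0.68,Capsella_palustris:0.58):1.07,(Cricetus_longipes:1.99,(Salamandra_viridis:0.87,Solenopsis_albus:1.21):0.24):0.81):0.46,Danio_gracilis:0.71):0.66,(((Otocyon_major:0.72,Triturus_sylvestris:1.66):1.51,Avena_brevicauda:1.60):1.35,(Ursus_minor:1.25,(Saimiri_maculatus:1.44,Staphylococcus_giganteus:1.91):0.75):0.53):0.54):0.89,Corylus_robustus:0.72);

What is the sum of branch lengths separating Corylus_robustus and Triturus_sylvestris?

The path runs Corylus_robustus → … → MRCA → … → Triturus_sylvestris; the MRCA is the root of the tree.
Branch lengths along that path: 0.72 + 0.89 + 0.54 + 1.35 + 1.51 + 1.66 = 6.67.

6.67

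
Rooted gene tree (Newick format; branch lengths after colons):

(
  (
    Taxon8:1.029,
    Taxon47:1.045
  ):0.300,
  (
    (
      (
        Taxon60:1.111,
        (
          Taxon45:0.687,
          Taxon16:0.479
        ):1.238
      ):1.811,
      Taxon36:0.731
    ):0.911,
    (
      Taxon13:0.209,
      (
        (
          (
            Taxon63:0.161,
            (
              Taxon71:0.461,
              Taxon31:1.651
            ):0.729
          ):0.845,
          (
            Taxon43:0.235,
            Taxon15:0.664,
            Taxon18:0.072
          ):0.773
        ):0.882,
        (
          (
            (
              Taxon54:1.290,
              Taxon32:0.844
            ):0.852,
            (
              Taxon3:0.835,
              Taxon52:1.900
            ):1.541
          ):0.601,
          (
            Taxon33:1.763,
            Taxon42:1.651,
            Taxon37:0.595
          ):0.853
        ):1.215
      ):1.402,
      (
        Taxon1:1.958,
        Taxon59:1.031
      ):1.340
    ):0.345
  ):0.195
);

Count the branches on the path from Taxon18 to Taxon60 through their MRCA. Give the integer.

8

The MRCA of Taxon18 and Taxon60 is the node subtending (((Taxon60,(Taxon45,Taxon16)),Taxon36),(Taxon13,(((Taxon63,(Taxon71,Taxon31)),(Taxon43,Taxon15,Taxon18)),(((Taxon54,Taxon32),(Taxon3,Taxon52)),(Taxon33,Taxon42,Taxon37))),(Taxon1,Taxon59))).
From Taxon18 up to that node: 5 branches. From Taxon60 up to the same node: 3 branches. Total: 5 + 3 = 8.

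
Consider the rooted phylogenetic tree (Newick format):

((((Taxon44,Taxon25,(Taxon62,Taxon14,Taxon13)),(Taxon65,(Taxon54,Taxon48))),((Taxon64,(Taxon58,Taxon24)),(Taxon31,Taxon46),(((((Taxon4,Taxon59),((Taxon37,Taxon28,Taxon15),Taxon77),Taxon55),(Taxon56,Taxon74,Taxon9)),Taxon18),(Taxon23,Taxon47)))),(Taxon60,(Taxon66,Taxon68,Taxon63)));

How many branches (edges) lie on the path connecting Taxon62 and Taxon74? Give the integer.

The MRCA of Taxon62 and Taxon74 is the node subtending (((Taxon44,Taxon25,(Taxon62,Taxon14,Taxon13)),(Taxon65,(Taxon54,Taxon48))),((Taxon64,(Taxon58,Taxon24)),(Taxon31,Taxon46),(((((Taxon4,Taxon59),((Taxon37,Taxon28,Taxon15),Taxon77),Taxon55),(Taxon56,Taxon74,Taxon9)),Taxon18),(Taxon23,Taxon47)))).
From Taxon62 up to that node: 4 branches. From Taxon74 up to the same node: 6 branches. Total: 4 + 6 = 10.

10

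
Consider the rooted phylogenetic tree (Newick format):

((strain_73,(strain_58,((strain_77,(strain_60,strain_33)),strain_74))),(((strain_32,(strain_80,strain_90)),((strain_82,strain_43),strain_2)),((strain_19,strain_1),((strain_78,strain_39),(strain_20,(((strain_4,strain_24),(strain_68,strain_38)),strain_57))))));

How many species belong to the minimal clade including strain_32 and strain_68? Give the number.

16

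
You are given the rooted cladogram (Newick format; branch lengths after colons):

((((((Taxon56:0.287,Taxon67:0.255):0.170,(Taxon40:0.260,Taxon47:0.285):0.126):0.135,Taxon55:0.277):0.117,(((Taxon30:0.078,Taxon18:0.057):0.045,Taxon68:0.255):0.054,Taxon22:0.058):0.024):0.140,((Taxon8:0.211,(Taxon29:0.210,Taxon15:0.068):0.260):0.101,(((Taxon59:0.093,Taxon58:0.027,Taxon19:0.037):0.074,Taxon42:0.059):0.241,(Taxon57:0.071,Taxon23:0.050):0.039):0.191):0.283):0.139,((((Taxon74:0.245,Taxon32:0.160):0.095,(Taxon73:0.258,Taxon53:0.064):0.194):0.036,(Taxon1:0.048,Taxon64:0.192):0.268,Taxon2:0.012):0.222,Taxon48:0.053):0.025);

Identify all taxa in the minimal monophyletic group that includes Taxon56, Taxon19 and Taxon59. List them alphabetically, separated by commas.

Taxon15, Taxon18, Taxon19, Taxon22, Taxon23, Taxon29, Taxon30, Taxon40, Taxon42, Taxon47, Taxon55, Taxon56, Taxon57, Taxon58, Taxon59, Taxon67, Taxon68, Taxon8

Tracing Taxon56: it sits inside (Taxon56,Taxon67).
Tracing Taxon19: it sits inside (Taxon59,Taxon58,Taxon19).
Tracing Taxon59: it sits inside (Taxon59,Taxon58,Taxon19).
The smallest clade enclosing all 3 is (((((Taxon56,Taxon67),(Taxon40,Taxon47)),Taxon55),(((Taxon30,Taxon18),Taxon68),Taxon22)),((Taxon8,(Taxon29,Taxon15)),(((Taxon59,Taxon58,Taxon19),Taxon42),(Taxon57,Taxon23)))); the answer is its 18 terminal taxa in alphabetical order.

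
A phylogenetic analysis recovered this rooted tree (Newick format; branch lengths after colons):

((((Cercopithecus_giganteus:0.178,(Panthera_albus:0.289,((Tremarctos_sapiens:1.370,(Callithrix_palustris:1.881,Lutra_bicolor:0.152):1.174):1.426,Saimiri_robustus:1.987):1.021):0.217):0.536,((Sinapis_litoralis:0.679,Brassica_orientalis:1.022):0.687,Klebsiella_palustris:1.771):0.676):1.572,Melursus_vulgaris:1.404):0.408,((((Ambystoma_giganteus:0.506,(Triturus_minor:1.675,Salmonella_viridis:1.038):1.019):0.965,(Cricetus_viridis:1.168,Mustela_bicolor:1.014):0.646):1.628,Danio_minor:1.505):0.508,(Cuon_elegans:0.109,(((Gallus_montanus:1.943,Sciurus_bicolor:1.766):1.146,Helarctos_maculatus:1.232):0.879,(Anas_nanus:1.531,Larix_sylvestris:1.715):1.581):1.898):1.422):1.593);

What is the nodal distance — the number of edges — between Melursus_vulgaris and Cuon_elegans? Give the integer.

The MRCA of Melursus_vulgaris and Cuon_elegans is the root of the tree.
From Melursus_vulgaris up to that node: 2 branches. From Cuon_elegans up to the same node: 3 branches. Total: 2 + 3 = 5.

5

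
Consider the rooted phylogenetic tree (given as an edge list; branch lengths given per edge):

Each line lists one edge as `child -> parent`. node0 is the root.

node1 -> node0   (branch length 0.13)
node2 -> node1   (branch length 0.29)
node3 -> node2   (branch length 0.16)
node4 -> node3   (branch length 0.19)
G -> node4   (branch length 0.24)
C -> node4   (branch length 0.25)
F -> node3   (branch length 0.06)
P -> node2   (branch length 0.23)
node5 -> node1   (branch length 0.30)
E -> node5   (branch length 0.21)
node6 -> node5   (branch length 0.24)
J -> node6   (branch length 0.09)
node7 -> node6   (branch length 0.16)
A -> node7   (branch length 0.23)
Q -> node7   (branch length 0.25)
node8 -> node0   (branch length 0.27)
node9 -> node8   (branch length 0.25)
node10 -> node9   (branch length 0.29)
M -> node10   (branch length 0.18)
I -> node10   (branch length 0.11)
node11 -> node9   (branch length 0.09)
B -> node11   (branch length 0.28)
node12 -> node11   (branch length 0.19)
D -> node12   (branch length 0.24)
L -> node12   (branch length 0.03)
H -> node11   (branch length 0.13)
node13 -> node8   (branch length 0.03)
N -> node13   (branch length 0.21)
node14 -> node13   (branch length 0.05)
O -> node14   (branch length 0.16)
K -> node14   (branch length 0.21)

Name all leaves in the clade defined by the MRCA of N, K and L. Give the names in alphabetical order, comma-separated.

B, D, H, I, K, L, M, N, O

Tracing N: it sits inside (N,(O,K)).
Tracing K: it sits inside (O,K).
Tracing L: it sits inside (D,L).
The smallest clade enclosing all 3 is (((M,I),(B,(D,L),H)),(N,(O,K))); the answer is its 9 terminal taxa in alphabetical order.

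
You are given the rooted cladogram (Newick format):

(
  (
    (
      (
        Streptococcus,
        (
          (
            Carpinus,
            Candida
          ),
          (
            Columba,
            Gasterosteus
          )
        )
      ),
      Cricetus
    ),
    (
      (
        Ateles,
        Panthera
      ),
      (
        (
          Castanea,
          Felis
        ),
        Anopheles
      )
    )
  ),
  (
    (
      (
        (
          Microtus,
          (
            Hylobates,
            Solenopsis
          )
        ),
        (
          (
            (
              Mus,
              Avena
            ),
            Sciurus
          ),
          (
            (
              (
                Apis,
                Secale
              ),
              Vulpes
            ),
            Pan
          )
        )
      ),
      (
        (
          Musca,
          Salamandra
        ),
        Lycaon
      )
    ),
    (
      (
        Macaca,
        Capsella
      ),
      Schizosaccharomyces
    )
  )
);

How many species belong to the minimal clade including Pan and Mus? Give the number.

7

The MRCA of Pan and Mus is the node subtending (((Mus,Avena),Sciurus),(((Apis,Secale),Vulpes),Pan)).
That clade contains 7 terminal taxa: Apis, Avena, Mus, Pan, Sciurus, Secale, Vulpes.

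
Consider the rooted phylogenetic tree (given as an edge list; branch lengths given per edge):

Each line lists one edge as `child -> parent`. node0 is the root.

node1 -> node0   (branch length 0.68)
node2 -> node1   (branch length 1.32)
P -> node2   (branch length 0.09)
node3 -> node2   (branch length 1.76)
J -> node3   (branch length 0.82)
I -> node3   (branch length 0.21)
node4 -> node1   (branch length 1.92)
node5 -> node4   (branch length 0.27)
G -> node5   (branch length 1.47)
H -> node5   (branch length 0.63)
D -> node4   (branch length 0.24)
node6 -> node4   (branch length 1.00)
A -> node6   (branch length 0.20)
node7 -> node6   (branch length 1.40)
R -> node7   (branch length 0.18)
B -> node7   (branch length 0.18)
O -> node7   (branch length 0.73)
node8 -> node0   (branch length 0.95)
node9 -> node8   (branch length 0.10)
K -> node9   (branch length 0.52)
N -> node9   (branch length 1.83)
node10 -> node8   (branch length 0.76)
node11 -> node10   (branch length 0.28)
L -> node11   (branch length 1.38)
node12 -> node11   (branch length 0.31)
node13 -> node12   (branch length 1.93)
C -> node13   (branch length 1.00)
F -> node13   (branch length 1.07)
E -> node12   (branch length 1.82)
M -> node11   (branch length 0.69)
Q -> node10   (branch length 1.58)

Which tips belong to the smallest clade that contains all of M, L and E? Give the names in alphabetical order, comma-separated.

C, E, F, L, M

Tracing M: it sits inside (L,((C,F),E),M).
Tracing L: it sits inside (L,((C,F),E),M).
Tracing E: it sits inside ((C,F),E).
The smallest clade enclosing all 3 is (L,((C,F),E),M); the answer is its 5 terminal taxa in alphabetical order.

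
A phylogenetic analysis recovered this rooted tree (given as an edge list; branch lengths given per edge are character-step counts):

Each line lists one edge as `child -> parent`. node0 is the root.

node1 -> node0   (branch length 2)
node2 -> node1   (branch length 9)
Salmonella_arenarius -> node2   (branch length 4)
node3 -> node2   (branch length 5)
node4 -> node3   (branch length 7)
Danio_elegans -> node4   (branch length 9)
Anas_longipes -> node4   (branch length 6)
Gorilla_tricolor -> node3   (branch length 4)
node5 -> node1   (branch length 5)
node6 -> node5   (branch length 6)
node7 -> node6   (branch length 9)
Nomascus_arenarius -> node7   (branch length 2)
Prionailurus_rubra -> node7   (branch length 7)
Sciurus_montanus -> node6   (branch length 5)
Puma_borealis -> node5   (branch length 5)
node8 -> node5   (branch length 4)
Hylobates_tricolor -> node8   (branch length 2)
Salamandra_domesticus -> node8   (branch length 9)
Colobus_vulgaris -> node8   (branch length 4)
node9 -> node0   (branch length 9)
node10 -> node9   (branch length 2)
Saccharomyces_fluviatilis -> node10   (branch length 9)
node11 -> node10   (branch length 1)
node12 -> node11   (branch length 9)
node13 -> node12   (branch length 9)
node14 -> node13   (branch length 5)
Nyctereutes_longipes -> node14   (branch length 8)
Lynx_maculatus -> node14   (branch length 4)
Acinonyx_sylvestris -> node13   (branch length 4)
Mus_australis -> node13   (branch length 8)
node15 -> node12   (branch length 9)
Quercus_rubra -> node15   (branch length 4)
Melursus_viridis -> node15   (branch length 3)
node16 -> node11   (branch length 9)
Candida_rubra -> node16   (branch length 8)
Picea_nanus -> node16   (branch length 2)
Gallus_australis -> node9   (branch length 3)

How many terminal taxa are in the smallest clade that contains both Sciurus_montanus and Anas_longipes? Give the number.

11

The MRCA of Sciurus_montanus and Anas_longipes is the node subtending ((Salmonella_arenarius,((Danio_elegans,Anas_longipes),Gorilla_tricolor)),(((Nomascus_arenarius,Prionailurus_rubra),Sciurus_montanus),Puma_borealis,(Hylobates_tricolor,Salamandra_domesticus,Colobus_vulgaris))).
That clade contains 11 terminal taxa: Anas_longipes, Colobus_vulgaris, Danio_elegans, Gorilla_tricolor, Hylobates_tricolor, Nomascus_arenarius, Prionailurus_rubra, Puma_borealis, Salamandra_domesticus, Salmonella_arenarius, Sciurus_montanus.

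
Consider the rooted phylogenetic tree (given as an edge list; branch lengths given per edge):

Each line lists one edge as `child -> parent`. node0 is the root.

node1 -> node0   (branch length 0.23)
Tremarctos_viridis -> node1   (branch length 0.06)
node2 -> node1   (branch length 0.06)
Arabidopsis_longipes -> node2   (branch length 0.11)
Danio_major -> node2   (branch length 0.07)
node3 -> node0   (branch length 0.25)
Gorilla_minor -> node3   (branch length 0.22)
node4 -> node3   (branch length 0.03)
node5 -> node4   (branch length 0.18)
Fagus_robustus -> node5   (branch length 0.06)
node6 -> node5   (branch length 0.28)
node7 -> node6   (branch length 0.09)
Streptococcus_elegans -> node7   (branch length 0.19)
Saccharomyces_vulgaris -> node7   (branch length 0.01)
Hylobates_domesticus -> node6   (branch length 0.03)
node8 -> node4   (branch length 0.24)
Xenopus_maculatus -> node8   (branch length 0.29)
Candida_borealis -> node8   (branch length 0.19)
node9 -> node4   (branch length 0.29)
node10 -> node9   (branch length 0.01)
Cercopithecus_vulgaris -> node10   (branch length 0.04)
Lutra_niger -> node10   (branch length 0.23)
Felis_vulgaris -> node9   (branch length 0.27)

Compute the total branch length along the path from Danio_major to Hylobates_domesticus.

The path runs Danio_major → … → MRCA → … → Hylobates_domesticus; the MRCA is the root of the tree.
Branch lengths along that path: 0.07 + 0.06 + 0.23 + 0.25 + 0.03 + 0.18 + 0.28 + 0.03 = 1.13.

1.13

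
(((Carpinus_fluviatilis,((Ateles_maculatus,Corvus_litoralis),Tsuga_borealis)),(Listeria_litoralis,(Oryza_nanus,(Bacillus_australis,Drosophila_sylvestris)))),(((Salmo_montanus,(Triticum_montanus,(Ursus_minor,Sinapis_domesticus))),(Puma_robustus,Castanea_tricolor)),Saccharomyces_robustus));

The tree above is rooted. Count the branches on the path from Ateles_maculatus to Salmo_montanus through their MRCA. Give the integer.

9

The MRCA of Ateles_maculatus and Salmo_montanus is the root of the tree.
From Ateles_maculatus up to that node: 5 branches. From Salmo_montanus up to the same node: 4 branches. Total: 5 + 4 = 9.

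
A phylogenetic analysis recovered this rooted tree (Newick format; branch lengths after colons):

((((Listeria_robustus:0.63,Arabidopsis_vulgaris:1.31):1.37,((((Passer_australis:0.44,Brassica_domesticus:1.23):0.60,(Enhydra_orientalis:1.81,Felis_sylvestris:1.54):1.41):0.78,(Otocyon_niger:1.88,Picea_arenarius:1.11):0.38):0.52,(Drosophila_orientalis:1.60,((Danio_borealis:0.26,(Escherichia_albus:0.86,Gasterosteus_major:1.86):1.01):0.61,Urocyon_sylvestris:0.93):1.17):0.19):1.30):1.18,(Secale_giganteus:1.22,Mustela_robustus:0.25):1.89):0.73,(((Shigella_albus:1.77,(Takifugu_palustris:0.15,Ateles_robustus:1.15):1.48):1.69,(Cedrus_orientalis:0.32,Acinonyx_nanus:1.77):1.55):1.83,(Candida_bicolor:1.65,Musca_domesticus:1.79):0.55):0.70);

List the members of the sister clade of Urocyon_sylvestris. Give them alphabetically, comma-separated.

Danio_borealis, Escherichia_albus, Gasterosteus_major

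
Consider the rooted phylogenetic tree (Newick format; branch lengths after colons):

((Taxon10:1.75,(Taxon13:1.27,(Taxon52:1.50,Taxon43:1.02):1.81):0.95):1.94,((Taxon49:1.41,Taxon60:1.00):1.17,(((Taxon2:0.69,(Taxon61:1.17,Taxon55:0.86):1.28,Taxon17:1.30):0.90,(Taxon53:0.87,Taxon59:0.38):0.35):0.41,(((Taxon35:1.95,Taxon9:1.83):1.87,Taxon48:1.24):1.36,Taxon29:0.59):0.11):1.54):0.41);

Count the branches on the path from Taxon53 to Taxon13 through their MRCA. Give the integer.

The MRCA of Taxon53 and Taxon13 is the root of the tree.
From Taxon53 up to that node: 5 branches. From Taxon13 up to the same node: 3 branches. Total: 5 + 3 = 8.

8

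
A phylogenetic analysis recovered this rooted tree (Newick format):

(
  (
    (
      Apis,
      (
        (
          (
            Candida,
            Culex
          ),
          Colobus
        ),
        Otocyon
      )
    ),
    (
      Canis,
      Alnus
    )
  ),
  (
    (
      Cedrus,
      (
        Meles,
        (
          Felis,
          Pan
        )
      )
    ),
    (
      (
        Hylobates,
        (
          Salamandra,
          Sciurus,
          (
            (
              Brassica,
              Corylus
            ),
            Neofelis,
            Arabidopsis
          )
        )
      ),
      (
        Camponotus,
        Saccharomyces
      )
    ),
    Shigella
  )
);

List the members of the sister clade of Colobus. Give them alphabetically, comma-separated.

Candida, Culex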